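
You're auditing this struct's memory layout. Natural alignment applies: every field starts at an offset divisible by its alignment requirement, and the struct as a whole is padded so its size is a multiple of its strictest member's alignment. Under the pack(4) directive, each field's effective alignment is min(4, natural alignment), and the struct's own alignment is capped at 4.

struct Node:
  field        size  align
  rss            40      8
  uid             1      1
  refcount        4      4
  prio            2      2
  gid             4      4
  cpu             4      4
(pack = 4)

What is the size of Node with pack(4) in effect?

60

rss at 0 (size 40, align 4) → ends 40
uid at 40 (size 1, align 1) → ends 41
pad 3 to align 4 for refcount
refcount at 44 (size 4, align 4) → ends 48
prio at 48 (size 2, align 2) → ends 50
pad 2 to align 4 for gid
gid at 52 (size 4, align 4) → ends 56
cpu at 56 (size 4, align 4) → ends 60
total 60 bytes, alignment 4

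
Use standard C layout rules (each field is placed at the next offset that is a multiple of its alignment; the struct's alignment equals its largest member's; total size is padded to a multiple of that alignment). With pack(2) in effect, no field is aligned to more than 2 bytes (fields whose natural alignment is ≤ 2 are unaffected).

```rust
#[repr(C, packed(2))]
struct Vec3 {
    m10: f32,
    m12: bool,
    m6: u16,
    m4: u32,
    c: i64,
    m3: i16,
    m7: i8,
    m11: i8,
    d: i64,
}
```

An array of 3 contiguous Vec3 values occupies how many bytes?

m10 at 0 (size 4, align 2) → ends 4
m12 at 4 (size 1, align 1) → ends 5
pad 1 to align 2 for m6
m6 at 6 (size 2, align 2) → ends 8
m4 at 8 (size 4, align 2) → ends 12
c at 12 (size 8, align 2) → ends 20
m3 at 20 (size 2, align 2) → ends 22
m7 at 22 (size 1, align 1) → ends 23
m11 at 23 (size 1, align 1) → ends 24
d at 24 (size 8, align 2) → ends 32
total 32 bytes, alignment 2
array of 3: 3 × 32 = 96

96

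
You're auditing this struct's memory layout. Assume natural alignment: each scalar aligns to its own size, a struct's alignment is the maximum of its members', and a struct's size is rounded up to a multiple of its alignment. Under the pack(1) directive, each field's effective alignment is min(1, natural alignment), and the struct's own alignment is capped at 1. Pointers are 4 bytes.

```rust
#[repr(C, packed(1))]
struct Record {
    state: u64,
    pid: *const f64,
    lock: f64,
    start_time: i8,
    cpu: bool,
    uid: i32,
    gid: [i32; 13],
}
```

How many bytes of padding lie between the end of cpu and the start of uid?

0..8  state  (8B, 1-aligned)
8..12  pid  (4B, 1-aligned)
12..20  lock  (8B, 1-aligned)
20..21  start_time  (1B, 1-aligned)
21..22  cpu  (1B, 1-aligned)
22..26  uid  (4B, 1-aligned)

0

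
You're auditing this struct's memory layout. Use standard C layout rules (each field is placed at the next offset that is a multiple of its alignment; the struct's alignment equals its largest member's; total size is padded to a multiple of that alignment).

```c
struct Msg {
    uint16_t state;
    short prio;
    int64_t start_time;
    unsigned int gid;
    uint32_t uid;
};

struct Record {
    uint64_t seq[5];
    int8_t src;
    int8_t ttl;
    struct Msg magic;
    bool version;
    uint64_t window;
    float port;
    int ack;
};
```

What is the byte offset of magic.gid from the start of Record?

Msg: state at 0 (size 2, align 2) → ends 2; prio at 2 (size 2, align 2) → ends 4; pad 4 to align 8 for start_time; start_time at 8 (size 8, align 8) → ends 16; gid at 16 (size 4, align 4) → ends 20; uid at 20 (size 4, align 4) → ends 24; total 24 bytes, alignment 8
seq at 0 (size 40, align 8) → ends 40
src at 40 (size 1, align 1) → ends 41
ttl at 41 (size 1, align 1) → ends 42
pad 6 to align 8 for magic
magic at 48 (size 24, align 8) → ends 72
within Msg: gid at 16
48 + 16 = 64

64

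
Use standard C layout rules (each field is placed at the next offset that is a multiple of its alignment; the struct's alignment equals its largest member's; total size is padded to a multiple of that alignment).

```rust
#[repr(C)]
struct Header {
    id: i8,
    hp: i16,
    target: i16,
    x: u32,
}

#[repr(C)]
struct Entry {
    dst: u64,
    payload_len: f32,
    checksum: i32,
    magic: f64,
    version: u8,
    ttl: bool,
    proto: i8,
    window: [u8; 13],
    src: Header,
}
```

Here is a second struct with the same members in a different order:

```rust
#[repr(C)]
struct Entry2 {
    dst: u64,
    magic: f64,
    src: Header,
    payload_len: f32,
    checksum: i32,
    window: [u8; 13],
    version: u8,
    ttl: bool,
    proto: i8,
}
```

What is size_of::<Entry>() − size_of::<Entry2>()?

Header: id at 0 (size 1, align 1) → ends 1; pad 1 to align 2 for hp; hp at 2 (size 2, align 2) → ends 4; target at 4 (size 2, align 2) → ends 6; pad 2 to align 4 for x; x at 8 (size 4, align 4) → ends 12; total 12 bytes, alignment 4
dst at 0 (size 8, align 8) → ends 8
payload_len at 8 (size 4, align 4) → ends 12
checksum at 12 (size 4, align 4) → ends 16
magic at 16 (size 8, align 8) → ends 24
version at 24 (size 1, align 1) → ends 25
ttl at 25 (size 1, align 1) → ends 26
proto at 26 (size 1, align 1) → ends 27
window at 27 (size 13, align 1) → ends 40
src at 40 (size 12, align 4) → ends 52
tail pad 4 to reach multiple of 8
total 56 bytes, alignment 8
— Entry2 —
dst at 0 (size 8, align 8) → ends 8
magic at 8 (size 8, align 8) → ends 16
src at 16 (size 12, align 4) → ends 28
payload_len at 28 (size 4, align 4) → ends 32
checksum at 32 (size 4, align 4) → ends 36
window at 36 (size 13, align 1) → ends 49
version at 49 (size 1, align 1) → ends 50
ttl at 50 (size 1, align 1) → ends 51
proto at 51 (size 1, align 1) → ends 52
tail pad 4 to reach multiple of 8
total 56 bytes, alignment 8
56 − 56 = 0

0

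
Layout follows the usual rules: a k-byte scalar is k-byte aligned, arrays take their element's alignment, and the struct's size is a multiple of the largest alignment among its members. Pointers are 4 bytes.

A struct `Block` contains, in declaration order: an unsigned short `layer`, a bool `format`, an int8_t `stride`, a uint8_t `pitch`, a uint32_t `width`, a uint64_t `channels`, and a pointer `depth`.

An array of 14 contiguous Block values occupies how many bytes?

layer at 0 (size 2, align 2) → ends 2
format at 2 (size 1, align 1) → ends 3
stride at 3 (size 1, align 1) → ends 4
pitch at 4 (size 1, align 1) → ends 5
pad 3 to align 4 for width
width at 8 (size 4, align 4) → ends 12
pad 4 to align 8 for channels
channels at 16 (size 8, align 8) → ends 24
depth at 24 (size 4, align 4) → ends 28
tail pad 4 to reach multiple of 8
total 32 bytes, alignment 8
array of 14: 14 × 32 = 448

448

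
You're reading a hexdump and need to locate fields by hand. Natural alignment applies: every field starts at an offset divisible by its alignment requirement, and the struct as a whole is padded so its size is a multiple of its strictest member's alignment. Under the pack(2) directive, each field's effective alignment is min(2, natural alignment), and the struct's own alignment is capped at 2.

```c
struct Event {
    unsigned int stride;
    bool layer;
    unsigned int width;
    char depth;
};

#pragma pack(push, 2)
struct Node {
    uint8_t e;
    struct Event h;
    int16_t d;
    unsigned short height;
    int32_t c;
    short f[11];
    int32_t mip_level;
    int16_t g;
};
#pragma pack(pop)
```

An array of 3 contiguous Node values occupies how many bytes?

162

Event: stride at 0 (size 4, align 4) → ends 4; layer at 4 (size 1, align 1) → ends 5; pad 3 to align 4 for width; width at 8 (size 4, align 4) → ends 12; depth at 12 (size 1, align 1) → ends 13; tail pad 3 to reach multiple of 4; total 16 bytes, alignment 4
e at 0 (size 1, align 1) → ends 1
pad 1 to align 2 for h
h at 2 (size 16, align 2) → ends 18
d at 18 (size 2, align 2) → ends 20
height at 20 (size 2, align 2) → ends 22
c at 22 (size 4, align 2) → ends 26
f at 26 (size 22, align 2) → ends 48
mip_level at 48 (size 4, align 2) → ends 52
g at 52 (size 2, align 2) → ends 54
total 54 bytes, alignment 2
array of 3: 3 × 54 = 162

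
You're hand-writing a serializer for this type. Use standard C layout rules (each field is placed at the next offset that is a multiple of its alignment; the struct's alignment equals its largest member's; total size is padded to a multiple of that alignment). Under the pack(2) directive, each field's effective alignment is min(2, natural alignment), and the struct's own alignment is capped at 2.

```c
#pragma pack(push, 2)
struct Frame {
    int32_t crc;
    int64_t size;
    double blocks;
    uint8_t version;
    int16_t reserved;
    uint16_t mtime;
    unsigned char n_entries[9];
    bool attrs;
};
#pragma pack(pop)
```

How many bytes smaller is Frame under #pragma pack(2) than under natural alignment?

4

natural layout:
  crc at 0 (size 4, align 4) → ends 4
  pad 4 to align 8 for size
  size at 8 (size 8, align 8) → ends 16
  blocks at 16 (size 8, align 8) → ends 24
  version at 24 (size 1, align 1) → ends 25
  pad 1 to align 2 for reserved
  reserved at 26 (size 2, align 2) → ends 28
  mtime at 28 (size 2, align 2) → ends 30
  n_entries at 30 (size 9, align 1) → ends 39
  attrs at 39 (size 1, align 1) → ends 40
  total 40 bytes, alignment 8
packed(2) layout:
  crc at 0 (size 4, align 2) → ends 4
  size at 4 (size 8, align 2) → ends 12
  blocks at 12 (size 8, align 2) → ends 20
  version at 20 (size 1, align 1) → ends 21
  pad 1 to align 2 for reserved
  reserved at 22 (size 2, align 2) → ends 24
  mtime at 24 (size 2, align 2) → ends 26
  n_entries at 26 (size 9, align 1) → ends 35
  attrs at 35 (size 1, align 1) → ends 36
  total 36 bytes, alignment 2
40 − 36 = 4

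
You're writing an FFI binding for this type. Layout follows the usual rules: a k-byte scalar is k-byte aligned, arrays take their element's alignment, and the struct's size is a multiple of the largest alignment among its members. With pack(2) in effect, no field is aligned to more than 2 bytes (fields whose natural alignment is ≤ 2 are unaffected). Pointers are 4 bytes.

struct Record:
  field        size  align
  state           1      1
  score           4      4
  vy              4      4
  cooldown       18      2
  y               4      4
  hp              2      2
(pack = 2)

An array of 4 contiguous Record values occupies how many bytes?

136

state at 0 (size 1, align 1) → ends 1
pad 1 to align 2 for score
score at 2 (size 4, align 2) → ends 6
vy at 6 (size 4, align 2) → ends 10
cooldown at 10 (size 18, align 2) → ends 28
y at 28 (size 4, align 2) → ends 32
hp at 32 (size 2, align 2) → ends 34
total 34 bytes, alignment 2
array of 4: 4 × 34 = 136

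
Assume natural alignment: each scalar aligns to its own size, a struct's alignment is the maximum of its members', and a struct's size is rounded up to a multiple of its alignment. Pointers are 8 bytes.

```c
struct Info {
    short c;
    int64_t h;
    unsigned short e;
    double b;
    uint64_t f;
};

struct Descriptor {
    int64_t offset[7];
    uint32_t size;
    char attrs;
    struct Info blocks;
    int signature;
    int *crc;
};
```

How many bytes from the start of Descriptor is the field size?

56

Info: 0..2  c  (2B, 2-aligned); 2..8  -- padding (6B); 8..16  h  (8B, 8-aligned); 16..18  e  (2B, 2-aligned); 18..24  -- padding (6B); 24..32  b  (8B, 8-aligned); 32..40  f  (8B, 8-aligned); sizeof = 40, alignof = 8
0..56  offset  (56B, 8-aligned)
56..60  size  (4B, 4-aligned)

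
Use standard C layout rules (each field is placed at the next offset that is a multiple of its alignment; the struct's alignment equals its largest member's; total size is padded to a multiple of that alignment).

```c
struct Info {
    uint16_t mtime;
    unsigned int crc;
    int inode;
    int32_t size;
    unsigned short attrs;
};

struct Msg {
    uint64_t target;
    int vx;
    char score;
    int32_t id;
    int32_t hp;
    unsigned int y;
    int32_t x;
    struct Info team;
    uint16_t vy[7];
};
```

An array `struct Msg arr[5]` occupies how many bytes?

Info: 0..2  mtime  (2B, 2-aligned); 2..4  -- padding (2B); 4..8  crc  (4B, 4-aligned); 8..12  inode  (4B, 4-aligned); 12..16  size  (4B, 4-aligned); 16..18  attrs  (2B, 2-aligned); 18..20  -- tail padding (2B); sizeof = 20, alignof = 4
0..8  target  (8B, 8-aligned)
8..12  vx  (4B, 4-aligned)
12..13  score  (1B, 1-aligned)
13..16  -- padding (3B)
16..20  id  (4B, 4-aligned)
20..24  hp  (4B, 4-aligned)
24..28  y  (4B, 4-aligned)
28..32  x  (4B, 4-aligned)
32..52  team  (20B, 4-aligned)
52..66  vy  (14B, 2-aligned)
66..72  -- tail padding (6B)
sizeof = 72, alignof = 8
array of 5: 5 × 72 = 360

360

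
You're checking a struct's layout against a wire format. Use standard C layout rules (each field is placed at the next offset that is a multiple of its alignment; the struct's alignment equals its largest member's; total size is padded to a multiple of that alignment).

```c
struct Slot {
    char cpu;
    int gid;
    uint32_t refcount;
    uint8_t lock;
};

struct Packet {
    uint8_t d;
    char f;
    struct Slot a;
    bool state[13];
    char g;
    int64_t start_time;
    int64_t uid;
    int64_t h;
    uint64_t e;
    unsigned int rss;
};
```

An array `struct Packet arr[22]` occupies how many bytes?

Slot: 0..1  cpu  (1B, 1-aligned); 1..4  -- padding (3B); 4..8  gid  (4B, 4-aligned); 8..12  refcount  (4B, 4-aligned); 12..13  lock  (1B, 1-aligned); 13..16  -- tail padding (3B); sizeof = 16, alignof = 4
0..1  d  (1B, 1-aligned)
1..2  f  (1B, 1-aligned)
2..4  -- padding (2B)
4..20  a  (16B, 4-aligned)
20..33  state  (13B, 1-aligned)
33..34  g  (1B, 1-aligned)
34..40  -- padding (6B)
40..48  start_time  (8B, 8-aligned)
48..56  uid  (8B, 8-aligned)
56..64  h  (8B, 8-aligned)
64..72  e  (8B, 8-aligned)
72..76  rss  (4B, 4-aligned)
76..80  -- tail padding (4B)
sizeof = 80, alignof = 8
array of 22: 22 × 80 = 1760

1760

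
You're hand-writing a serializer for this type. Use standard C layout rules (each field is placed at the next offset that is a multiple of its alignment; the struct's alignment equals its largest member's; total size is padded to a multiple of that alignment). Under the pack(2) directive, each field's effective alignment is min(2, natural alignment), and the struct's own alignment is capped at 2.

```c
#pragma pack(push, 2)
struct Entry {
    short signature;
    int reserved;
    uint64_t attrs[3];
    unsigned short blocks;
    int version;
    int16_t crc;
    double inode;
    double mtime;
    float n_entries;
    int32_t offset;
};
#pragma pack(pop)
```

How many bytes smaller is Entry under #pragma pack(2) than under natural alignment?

natural layout:
  signature at 0 (size 2, align 2) → ends 2
  pad 2 to align 4 for reserved
  reserved at 4 (size 4, align 4) → ends 8
  attrs at 8 (size 24, align 8) → ends 32
  blocks at 32 (size 2, align 2) → ends 34
  pad 2 to align 4 for version
  version at 36 (size 4, align 4) → ends 40
  crc at 40 (size 2, align 2) → ends 42
  pad 6 to align 8 for inode
  inode at 48 (size 8, align 8) → ends 56
  mtime at 56 (size 8, align 8) → ends 64
  n_entries at 64 (size 4, align 4) → ends 68
  offset at 68 (size 4, align 4) → ends 72
  total 72 bytes, alignment 8
packed(2) layout:
  signature at 0 (size 2, align 2) → ends 2
  reserved at 2 (size 4, align 2) → ends 6
  attrs at 6 (size 24, align 2) → ends 30
  blocks at 30 (size 2, align 2) → ends 32
  version at 32 (size 4, align 2) → ends 36
  crc at 36 (size 2, align 2) → ends 38
  inode at 38 (size 8, align 2) → ends 46
  mtime at 46 (size 8, align 2) → ends 54
  n_entries at 54 (size 4, align 2) → ends 58
  offset at 58 (size 4, align 2) → ends 62
  total 62 bytes, alignment 2
72 − 62 = 10

10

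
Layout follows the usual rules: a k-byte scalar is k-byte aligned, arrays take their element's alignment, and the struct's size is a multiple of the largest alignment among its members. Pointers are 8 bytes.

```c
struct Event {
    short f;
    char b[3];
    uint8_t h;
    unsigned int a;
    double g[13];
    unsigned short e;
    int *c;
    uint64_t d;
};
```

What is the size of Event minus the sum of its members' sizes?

12

@0: f [2B, align 2] → 2
@2: b [3B, align 1] → 5
@5: h [1B, align 1] → 6
+2 pad (align 4)
@8: a [4B, align 4] → 12
+4 pad (align 8)
@16: g [104B, align 8] → 120
@120: e [2B, align 2] → 122
+6 pad (align 8)
@128: c [8B, align 8] → 136
@136: d [8B, align 8] → 144
size 144, align 8
data bytes 132, size 144 → padding 12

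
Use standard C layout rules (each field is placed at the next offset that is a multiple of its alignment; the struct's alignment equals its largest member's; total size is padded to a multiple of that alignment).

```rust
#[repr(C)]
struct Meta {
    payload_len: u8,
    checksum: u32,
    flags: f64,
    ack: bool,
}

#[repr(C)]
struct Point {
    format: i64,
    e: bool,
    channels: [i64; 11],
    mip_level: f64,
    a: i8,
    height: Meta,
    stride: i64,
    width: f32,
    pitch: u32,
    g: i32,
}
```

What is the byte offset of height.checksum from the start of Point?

Meta: payload_len at 0 (size 1, align 1) → ends 1; pad 3 to align 4 for checksum; checksum at 4 (size 4, align 4) → ends 8; flags at 8 (size 8, align 8) → ends 16; ack at 16 (size 1, align 1) → ends 17; tail pad 7 to reach multiple of 8; total 24 bytes, alignment 8
format at 0 (size 8, align 8) → ends 8
e at 8 (size 1, align 1) → ends 9
pad 7 to align 8 for channels
channels at 16 (size 88, align 8) → ends 104
mip_level at 104 (size 8, align 8) → ends 112
a at 112 (size 1, align 1) → ends 113
pad 7 to align 8 for height
height at 120 (size 24, align 8) → ends 144
within Meta: checksum at 4
120 + 4 = 124

124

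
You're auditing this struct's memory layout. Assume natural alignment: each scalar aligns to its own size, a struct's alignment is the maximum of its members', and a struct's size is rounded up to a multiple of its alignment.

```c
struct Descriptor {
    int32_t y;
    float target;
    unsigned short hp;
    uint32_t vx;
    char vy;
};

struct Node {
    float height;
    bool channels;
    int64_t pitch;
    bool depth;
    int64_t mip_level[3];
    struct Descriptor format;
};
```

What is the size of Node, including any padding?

Descriptor: y at 0 (size 4, align 4) → ends 4; target at 4 (size 4, align 4) → ends 8; hp at 8 (size 2, align 2) → ends 10; pad 2 to align 4 for vx; vx at 12 (size 4, align 4) → ends 16; vy at 16 (size 1, align 1) → ends 17; tail pad 3 to reach multiple of 4; total 20 bytes, alignment 4
height at 0 (size 4, align 4) → ends 4
channels at 4 (size 1, align 1) → ends 5
pad 3 to align 8 for pitch
pitch at 8 (size 8, align 8) → ends 16
depth at 16 (size 1, align 1) → ends 17
pad 7 to align 8 for mip_level
mip_level at 24 (size 24, align 8) → ends 48
format at 48 (size 20, align 4) → ends 68
tail pad 4 to reach multiple of 8
total 72 bytes, alignment 8

72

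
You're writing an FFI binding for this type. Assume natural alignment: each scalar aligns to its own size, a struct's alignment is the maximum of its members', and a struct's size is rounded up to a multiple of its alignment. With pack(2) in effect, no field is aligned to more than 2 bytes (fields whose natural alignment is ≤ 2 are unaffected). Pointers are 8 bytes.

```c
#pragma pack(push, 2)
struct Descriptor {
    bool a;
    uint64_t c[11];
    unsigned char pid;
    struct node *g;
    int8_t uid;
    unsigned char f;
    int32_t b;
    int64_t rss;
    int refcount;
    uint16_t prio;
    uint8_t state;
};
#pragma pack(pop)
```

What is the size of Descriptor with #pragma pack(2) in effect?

0..1  a  (1B, 1-aligned)
1..2  -- padding (1B)
2..90  c  (88B, 2-aligned)
90..91  pid  (1B, 1-aligned)
91..92  -- padding (1B)
92..100  g  (8B, 2-aligned)
100..101  uid  (1B, 1-aligned)
101..102  f  (1B, 1-aligned)
102..106  b  (4B, 2-aligned)
106..114  rss  (8B, 2-aligned)
114..118  refcount  (4B, 2-aligned)
118..120  prio  (2B, 2-aligned)
120..121  state  (1B, 1-aligned)
121..122  -- tail padding (1B)
sizeof = 122, alignof = 2

122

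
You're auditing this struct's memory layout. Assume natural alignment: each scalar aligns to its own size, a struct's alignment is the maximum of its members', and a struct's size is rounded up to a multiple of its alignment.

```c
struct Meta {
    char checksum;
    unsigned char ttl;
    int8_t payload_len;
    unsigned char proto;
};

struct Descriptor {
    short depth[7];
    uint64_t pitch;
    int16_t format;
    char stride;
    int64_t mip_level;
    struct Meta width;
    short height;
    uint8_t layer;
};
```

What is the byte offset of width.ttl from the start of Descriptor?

Meta: @0: checksum [1B, align 1] → 1; @1: ttl [1B, align 1] → 2; @2: payload_len [1B, align 1] → 3; @3: proto [1B, align 1] → 4; size 4, align 1
@0: depth [14B, align 2] → 14
+2 pad (align 8)
@16: pitch [8B, align 8] → 24
@24: format [2B, align 2] → 26
@26: stride [1B, align 1] → 27
+5 pad (align 8)
@32: mip_level [8B, align 8] → 40
@40: width [4B, align 1] → 44
within Meta: ttl at 1
40 + 1 = 41

41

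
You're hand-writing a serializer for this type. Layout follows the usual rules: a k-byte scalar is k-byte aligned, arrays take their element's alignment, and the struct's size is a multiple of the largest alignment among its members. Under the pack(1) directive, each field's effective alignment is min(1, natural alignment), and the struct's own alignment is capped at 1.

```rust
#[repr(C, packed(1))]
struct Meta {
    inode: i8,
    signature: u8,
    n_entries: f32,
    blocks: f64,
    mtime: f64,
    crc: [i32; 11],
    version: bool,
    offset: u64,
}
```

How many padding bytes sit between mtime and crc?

inode at 0 (size 1, align 1) → ends 1
signature at 1 (size 1, align 1) → ends 2
n_entries at 2 (size 4, align 1) → ends 6
blocks at 6 (size 8, align 1) → ends 14
mtime at 14 (size 8, align 1) → ends 22
crc at 22 (size 44, align 1) → ends 66

0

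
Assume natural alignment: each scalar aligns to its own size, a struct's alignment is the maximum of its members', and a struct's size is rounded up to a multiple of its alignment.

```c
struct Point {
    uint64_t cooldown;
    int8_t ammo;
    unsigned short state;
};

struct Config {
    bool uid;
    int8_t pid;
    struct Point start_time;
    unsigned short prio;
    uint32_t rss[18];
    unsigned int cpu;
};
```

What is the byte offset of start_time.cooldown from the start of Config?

Point: @0: cooldown [8B, align 8] → 8; @8: ammo [1B, align 1] → 9; +1 pad (align 2); @10: state [2B, align 2] → 12; +4 tail pad (align 8); size 16, align 8
@0: uid [1B, align 1] → 1
@1: pid [1B, align 1] → 2
+6 pad (align 8)
@8: start_time [16B, align 8] → 24
within Point: cooldown at 0
8 + 0 = 8

8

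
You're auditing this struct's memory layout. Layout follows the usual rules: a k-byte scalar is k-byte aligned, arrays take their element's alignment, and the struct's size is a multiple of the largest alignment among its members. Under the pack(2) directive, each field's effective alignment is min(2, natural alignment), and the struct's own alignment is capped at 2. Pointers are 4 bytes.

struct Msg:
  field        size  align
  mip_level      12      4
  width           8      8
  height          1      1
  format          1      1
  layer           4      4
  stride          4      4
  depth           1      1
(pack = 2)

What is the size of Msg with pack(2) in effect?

32

@0: mip_level [12B, align 2] → 12
@12: width [8B, align 2] → 20
@20: height [1B, align 1] → 21
@21: format [1B, align 1] → 22
@22: layer [4B, align 2] → 26
@26: stride [4B, align 2] → 30
@30: depth [1B, align 1] → 31
+1 tail pad (align 2)
size 32, align 2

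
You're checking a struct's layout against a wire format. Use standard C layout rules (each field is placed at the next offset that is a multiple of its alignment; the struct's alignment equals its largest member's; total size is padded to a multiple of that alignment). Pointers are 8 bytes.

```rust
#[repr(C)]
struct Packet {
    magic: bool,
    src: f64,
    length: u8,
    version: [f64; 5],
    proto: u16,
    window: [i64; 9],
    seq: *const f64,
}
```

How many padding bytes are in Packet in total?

0..1  magic  (1B, 1-aligned)
1..8  -- padding (7B)
8..16  src  (8B, 8-aligned)
16..17  length  (1B, 1-aligned)
17..24  -- padding (7B)
24..64  version  (40B, 8-aligned)
64..66  proto  (2B, 2-aligned)
66..72  -- padding (6B)
72..144  window  (72B, 8-aligned)
144..152  seq  (8B, 8-aligned)
sizeof = 152, alignof = 8
data bytes 132, size 152 → padding 20

20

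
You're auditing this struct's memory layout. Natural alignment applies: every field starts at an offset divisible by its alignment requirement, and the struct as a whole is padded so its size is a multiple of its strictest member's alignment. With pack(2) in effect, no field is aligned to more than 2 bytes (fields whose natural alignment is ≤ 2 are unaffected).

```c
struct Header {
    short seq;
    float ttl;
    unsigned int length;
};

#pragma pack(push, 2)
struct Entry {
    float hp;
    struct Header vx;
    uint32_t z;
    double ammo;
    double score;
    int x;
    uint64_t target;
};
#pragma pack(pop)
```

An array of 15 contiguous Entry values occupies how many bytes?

Header: seq at 0 (size 2, align 2) → ends 2; pad 2 to align 4 for ttl; ttl at 4 (size 4, align 4) → ends 8; length at 8 (size 4, align 4) → ends 12; total 12 bytes, alignment 4
hp at 0 (size 4, align 2) → ends 4
vx at 4 (size 12, align 2) → ends 16
z at 16 (size 4, align 2) → ends 20
ammo at 20 (size 8, align 2) → ends 28
score at 28 (size 8, align 2) → ends 36
x at 36 (size 4, align 2) → ends 40
target at 40 (size 8, align 2) → ends 48
total 48 bytes, alignment 2
array of 15: 15 × 48 = 720

720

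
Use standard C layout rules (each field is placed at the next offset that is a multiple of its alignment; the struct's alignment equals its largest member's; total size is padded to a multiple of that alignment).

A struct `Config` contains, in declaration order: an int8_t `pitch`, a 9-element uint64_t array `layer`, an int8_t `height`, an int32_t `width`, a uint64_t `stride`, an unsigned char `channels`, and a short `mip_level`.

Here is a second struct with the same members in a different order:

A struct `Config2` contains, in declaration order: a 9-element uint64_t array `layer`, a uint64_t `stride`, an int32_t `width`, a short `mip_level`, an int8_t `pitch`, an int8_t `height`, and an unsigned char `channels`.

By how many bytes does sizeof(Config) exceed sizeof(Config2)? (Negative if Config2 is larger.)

8

pitch at 0 (size 1, align 1) → ends 1
pad 7 to align 8 for layer
layer at 8 (size 72, align 8) → ends 80
height at 80 (size 1, align 1) → ends 81
pad 3 to align 4 for width
width at 84 (size 4, align 4) → ends 88
stride at 88 (size 8, align 8) → ends 96
channels at 96 (size 1, align 1) → ends 97
pad 1 to align 2 for mip_level
mip_level at 98 (size 2, align 2) → ends 100
tail pad 4 to reach multiple of 8
total 104 bytes, alignment 8
— Config2 —
layer at 0 (size 72, align 8) → ends 72
stride at 72 (size 8, align 8) → ends 80
width at 80 (size 4, align 4) → ends 84
mip_level at 84 (size 2, align 2) → ends 86
pitch at 86 (size 1, align 1) → ends 87
height at 87 (size 1, align 1) → ends 88
channels at 88 (size 1, align 1) → ends 89
tail pad 7 to reach multiple of 8
total 96 bytes, alignment 8
104 − 96 = 8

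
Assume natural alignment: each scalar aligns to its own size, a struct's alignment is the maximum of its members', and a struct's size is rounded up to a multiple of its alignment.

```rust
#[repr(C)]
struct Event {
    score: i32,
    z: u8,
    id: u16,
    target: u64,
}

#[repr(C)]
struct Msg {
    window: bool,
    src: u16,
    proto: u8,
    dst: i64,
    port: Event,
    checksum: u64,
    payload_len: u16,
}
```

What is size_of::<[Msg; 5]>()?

240

Event: @0: score [4B, align 4] → 4; @4: z [1B, align 1] → 5; +1 pad (align 2); @6: id [2B, align 2] → 8; @8: target [8B, align 8] → 16; size 16, align 8
@0: window [1B, align 1] → 1
+1 pad (align 2)
@2: src [2B, align 2] → 4
@4: proto [1B, align 1] → 5
+3 pad (align 8)
@8: dst [8B, align 8] → 16
@16: port [16B, align 8] → 32
@32: checksum [8B, align 8] → 40
@40: payload_len [2B, align 2] → 42
+6 tail pad (align 8)
size 48, align 8
array of 5: 5 × 48 = 240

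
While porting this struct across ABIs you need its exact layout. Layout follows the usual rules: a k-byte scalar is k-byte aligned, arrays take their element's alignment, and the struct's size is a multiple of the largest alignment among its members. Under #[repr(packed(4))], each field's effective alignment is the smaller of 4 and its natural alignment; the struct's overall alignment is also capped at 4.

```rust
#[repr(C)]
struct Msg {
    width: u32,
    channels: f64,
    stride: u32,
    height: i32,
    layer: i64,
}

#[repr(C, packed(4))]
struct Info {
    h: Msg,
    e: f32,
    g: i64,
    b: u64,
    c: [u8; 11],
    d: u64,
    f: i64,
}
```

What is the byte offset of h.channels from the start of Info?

Msg: 0..4  width  (4B, 4-aligned); 4..8  -- padding (4B); 8..16  channels  (8B, 8-aligned); 16..20  stride  (4B, 4-aligned); 20..24  height  (4B, 4-aligned); 24..32  layer  (8B, 8-aligned); sizeof = 32, alignof = 8
0..32  h  (32B, 4-aligned)
within Msg: channels at 8
0 + 8 = 8

8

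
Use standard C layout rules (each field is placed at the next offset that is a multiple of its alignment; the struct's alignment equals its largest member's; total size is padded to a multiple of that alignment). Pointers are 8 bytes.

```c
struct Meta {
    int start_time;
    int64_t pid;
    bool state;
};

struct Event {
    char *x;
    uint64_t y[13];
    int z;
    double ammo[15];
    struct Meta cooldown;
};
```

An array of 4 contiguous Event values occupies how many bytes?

Meta: 0..4  start_time  (4B, 4-aligned); 4..8  -- padding (4B); 8..16  pid  (8B, 8-aligned); 16..17  state  (1B, 1-aligned); 17..24  -- tail padding (7B); sizeof = 24, alignof = 8
0..8  x  (8B, 8-aligned)
8..112  y  (104B, 8-aligned)
112..116  z  (4B, 4-aligned)
116..120  -- padding (4B)
120..240  ammo  (120B, 8-aligned)
240..264  cooldown  (24B, 8-aligned)
sizeof = 264, alignof = 8
array of 4: 4 × 264 = 1056

1056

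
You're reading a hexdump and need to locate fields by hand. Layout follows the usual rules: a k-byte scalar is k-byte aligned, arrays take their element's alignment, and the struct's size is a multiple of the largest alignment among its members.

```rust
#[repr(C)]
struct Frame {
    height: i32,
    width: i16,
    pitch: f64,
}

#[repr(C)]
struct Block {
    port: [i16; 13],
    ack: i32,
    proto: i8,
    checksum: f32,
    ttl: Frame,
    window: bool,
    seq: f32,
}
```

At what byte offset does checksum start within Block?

Frame: height at 0 (size 4, align 4) → ends 4; width at 4 (size 2, align 2) → ends 6; pad 2 to align 8 for pitch; pitch at 8 (size 8, align 8) → ends 16; total 16 bytes, alignment 8
port at 0 (size 26, align 2) → ends 26
pad 2 to align 4 for ack
ack at 28 (size 4, align 4) → ends 32
proto at 32 (size 1, align 1) → ends 33
pad 3 to align 4 for checksum
checksum at 36 (size 4, align 4) → ends 40

36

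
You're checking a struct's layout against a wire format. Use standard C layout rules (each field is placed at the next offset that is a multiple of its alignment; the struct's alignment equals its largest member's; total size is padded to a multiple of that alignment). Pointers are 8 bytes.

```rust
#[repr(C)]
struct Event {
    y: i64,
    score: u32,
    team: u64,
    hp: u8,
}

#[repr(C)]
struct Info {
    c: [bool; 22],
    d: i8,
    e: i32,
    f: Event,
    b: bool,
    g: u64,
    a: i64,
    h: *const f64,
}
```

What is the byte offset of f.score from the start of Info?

40

Event: y at 0 (size 8, align 8) → ends 8; score at 8 (size 4, align 4) → ends 12; pad 4 to align 8 for team; team at 16 (size 8, align 8) → ends 24; hp at 24 (size 1, align 1) → ends 25; tail pad 7 to reach multiple of 8; total 32 bytes, alignment 8
c at 0 (size 22, align 1) → ends 22
d at 22 (size 1, align 1) → ends 23
pad 1 to align 4 for e
e at 24 (size 4, align 4) → ends 28
pad 4 to align 8 for f
f at 32 (size 32, align 8) → ends 64
within Event: score at 8
32 + 8 = 40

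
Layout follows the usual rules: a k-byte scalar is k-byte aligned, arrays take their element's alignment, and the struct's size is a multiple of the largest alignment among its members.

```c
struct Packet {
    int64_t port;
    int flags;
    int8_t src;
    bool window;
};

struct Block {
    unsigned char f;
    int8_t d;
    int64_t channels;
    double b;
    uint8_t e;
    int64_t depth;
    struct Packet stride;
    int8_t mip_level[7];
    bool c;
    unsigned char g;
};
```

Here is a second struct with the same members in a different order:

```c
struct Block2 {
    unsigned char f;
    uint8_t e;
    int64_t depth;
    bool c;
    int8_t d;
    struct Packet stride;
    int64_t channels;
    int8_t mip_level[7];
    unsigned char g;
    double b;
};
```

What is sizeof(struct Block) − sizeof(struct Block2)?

Packet: @0: port [8B, align 8] → 8; @8: flags [4B, align 4] → 12; @12: src [1B, align 1] → 13; @13: window [1B, align 1] → 14; +2 tail pad (align 8); size 16, align 8
@0: f [1B, align 1] → 1
@1: d [1B, align 1] → 2
+6 pad (align 8)
@8: channels [8B, align 8] → 16
@16: b [8B, align 8] → 24
@24: e [1B, align 1] → 25
+7 pad (align 8)
@32: depth [8B, align 8] → 40
@40: stride [16B, align 8] → 56
@56: mip_level [7B, align 1] → 63
@63: c [1B, align 1] → 64
@64: g [1B, align 1] → 65
+7 tail pad (align 8)
size 72, align 8
— Block2 —
@0: f [1B, align 1] → 1
@1: e [1B, align 1] → 2
+6 pad (align 8)
@8: depth [8B, align 8] → 16
@16: c [1B, align 1] → 17
@17: d [1B, align 1] → 18
+6 pad (align 8)
@24: stride [16B, align 8] → 40
@40: channels [8B, align 8] → 48
@48: mip_level [7B, align 1] → 55
@55: g [1B, align 1] → 56
@56: b [8B, align 8] → 64
size 64, align 8
72 − 64 = 8

8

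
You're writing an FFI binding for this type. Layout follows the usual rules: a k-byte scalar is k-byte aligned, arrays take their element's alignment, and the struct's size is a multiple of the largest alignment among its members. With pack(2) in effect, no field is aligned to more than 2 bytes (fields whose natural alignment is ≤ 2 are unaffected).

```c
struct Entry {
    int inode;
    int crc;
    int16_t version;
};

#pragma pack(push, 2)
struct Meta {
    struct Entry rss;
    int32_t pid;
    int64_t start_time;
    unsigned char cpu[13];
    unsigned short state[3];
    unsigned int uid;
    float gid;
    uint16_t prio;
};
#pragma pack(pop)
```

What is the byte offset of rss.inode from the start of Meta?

0

Entry: 0..4  inode  (4B, 4-aligned); 4..8  crc  (4B, 4-aligned); 8..10  version  (2B, 2-aligned); 10..12  -- tail padding (2B); sizeof = 12, alignof = 4
0..12  rss  (12B, 2-aligned)
within Entry: inode at 0
0 + 0 = 0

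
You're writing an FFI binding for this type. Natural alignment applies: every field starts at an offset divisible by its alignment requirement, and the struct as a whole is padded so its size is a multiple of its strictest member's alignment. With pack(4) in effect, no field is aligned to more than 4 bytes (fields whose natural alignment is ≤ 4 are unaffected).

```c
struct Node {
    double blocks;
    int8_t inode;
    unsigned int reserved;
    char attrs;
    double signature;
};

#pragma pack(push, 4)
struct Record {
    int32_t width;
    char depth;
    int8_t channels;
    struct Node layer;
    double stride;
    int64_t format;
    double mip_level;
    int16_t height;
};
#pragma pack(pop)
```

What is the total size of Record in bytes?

Node: blocks at 0 (size 8, align 8) → ends 8; inode at 8 (size 1, align 1) → ends 9; pad 3 to align 4 for reserved; reserved at 12 (size 4, align 4) → ends 16; attrs at 16 (size 1, align 1) → ends 17; pad 7 to align 8 for signature; signature at 24 (size 8, align 8) → ends 32; total 32 bytes, alignment 8
width at 0 (size 4, align 4) → ends 4
depth at 4 (size 1, align 1) → ends 5
channels at 5 (size 1, align 1) → ends 6
pad 2 to align 4 for layer
layer at 8 (size 32, align 4) → ends 40
stride at 40 (size 8, align 4) → ends 48
format at 48 (size 8, align 4) → ends 56
mip_level at 56 (size 8, align 4) → ends 64
height at 64 (size 2, align 2) → ends 66
tail pad 2 to reach multiple of 4
total 68 bytes, alignment 4

68 bytes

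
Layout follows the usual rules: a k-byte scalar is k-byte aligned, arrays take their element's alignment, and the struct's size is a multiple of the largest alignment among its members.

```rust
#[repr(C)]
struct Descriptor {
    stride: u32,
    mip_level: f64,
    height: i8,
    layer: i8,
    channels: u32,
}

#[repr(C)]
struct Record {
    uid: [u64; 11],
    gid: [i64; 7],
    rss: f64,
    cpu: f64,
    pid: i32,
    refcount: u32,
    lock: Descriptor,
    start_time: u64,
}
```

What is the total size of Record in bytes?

200

Descriptor: 0..4  stride  (4B, 4-aligned); 4..8  -- padding (4B); 8..16  mip_level  (8B, 8-aligned); 16..17  height  (1B, 1-aligned); 17..18  layer  (1B, 1-aligned); 18..20  -- padding (2B); 20..24  channels  (4B, 4-aligned); sizeof = 24, alignof = 8
0..88  uid  (88B, 8-aligned)
88..144  gid  (56B, 8-aligned)
144..152  rss  (8B, 8-aligned)
152..160  cpu  (8B, 8-aligned)
160..164  pid  (4B, 4-aligned)
164..168  refcount  (4B, 4-aligned)
168..192  lock  (24B, 8-aligned)
192..200  start_time  (8B, 8-aligned)
sizeof = 200, alignof = 8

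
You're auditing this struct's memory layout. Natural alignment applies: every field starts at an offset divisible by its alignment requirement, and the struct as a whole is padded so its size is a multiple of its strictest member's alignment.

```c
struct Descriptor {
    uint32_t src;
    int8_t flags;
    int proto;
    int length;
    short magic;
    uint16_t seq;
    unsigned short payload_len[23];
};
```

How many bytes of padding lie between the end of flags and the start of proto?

0..4  src  (4B, 4-aligned)
4..5  flags  (1B, 1-aligned)
5..8  -- padding (3B)
8..12  proto  (4B, 4-aligned)

3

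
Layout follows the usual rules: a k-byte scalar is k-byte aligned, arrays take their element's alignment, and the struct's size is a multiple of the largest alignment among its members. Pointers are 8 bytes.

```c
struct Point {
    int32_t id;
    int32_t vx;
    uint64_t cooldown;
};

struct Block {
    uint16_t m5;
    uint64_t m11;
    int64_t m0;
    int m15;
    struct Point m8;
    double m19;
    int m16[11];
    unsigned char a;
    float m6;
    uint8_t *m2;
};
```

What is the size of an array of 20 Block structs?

2400

Point: id at 0 (size 4, align 4) → ends 4; vx at 4 (size 4, align 4) → ends 8; cooldown at 8 (size 8, align 8) → ends 16; total 16 bytes, alignment 8
m5 at 0 (size 2, align 2) → ends 2
pad 6 to align 8 for m11
m11 at 8 (size 8, align 8) → ends 16
m0 at 16 (size 8, align 8) → ends 24
m15 at 24 (size 4, align 4) → ends 28
pad 4 to align 8 for m8
m8 at 32 (size 16, align 8) → ends 48
m19 at 48 (size 8, align 8) → ends 56
m16 at 56 (size 44, align 4) → ends 100
a at 100 (size 1, align 1) → ends 101
pad 3 to align 4 for m6
m6 at 104 (size 4, align 4) → ends 108
pad 4 to align 8 for m2
m2 at 112 (size 8, align 8) → ends 120
total 120 bytes, alignment 8
array of 20: 20 × 120 = 2400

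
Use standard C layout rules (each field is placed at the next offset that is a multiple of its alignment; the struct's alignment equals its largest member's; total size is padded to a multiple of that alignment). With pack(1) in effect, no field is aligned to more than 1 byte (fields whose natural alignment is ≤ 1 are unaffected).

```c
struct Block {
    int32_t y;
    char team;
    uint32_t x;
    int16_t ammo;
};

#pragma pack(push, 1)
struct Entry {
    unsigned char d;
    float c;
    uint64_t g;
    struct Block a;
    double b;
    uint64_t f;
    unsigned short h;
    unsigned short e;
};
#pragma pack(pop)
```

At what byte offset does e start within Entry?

47

Block: y at 0 (size 4, align 4) → ends 4; team at 4 (size 1, align 1) → ends 5; pad 3 to align 4 for x; x at 8 (size 4, align 4) → ends 12; ammo at 12 (size 2, align 2) → ends 14; tail pad 2 to reach multiple of 4; total 16 bytes, alignment 4
d at 0 (size 1, align 1) → ends 1
c at 1 (size 4, align 1) → ends 5
g at 5 (size 8, align 1) → ends 13
a at 13 (size 16, align 1) → ends 29
b at 29 (size 8, align 1) → ends 37
f at 37 (size 8, align 1) → ends 45
h at 45 (size 2, align 1) → ends 47
e at 47 (size 2, align 1) → ends 49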